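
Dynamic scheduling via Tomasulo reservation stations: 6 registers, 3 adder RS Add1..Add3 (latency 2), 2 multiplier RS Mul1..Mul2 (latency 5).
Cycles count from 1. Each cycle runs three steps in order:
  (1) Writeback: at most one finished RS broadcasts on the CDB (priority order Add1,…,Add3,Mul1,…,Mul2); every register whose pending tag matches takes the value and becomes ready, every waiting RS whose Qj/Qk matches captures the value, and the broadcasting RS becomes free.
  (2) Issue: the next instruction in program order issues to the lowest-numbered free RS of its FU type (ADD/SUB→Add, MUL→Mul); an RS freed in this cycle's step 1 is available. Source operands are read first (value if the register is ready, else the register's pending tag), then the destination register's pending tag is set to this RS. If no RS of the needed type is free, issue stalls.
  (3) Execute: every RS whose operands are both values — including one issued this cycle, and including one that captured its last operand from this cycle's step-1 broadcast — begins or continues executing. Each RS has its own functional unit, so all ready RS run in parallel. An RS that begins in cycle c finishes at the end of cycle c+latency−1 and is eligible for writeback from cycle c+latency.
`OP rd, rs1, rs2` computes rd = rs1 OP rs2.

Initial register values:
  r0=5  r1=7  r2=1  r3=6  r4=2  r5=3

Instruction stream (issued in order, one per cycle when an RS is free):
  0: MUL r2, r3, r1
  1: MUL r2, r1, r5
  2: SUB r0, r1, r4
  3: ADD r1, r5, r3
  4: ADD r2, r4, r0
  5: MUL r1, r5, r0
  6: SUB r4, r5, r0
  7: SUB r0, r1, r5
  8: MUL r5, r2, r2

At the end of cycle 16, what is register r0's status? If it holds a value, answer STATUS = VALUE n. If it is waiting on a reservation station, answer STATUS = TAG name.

STATUS = VALUE 12

cycle 1: issue MUL r2<-Mul1 // r0:5,r1:7,r2:Mul1,r3:6,r4:2,r5:3
cycle 2: issue MUL r2<-Mul2 // r0:5,r1:7,r2:Mul2,r3:6,r4:2,r5:3
cycle 3: issue SUB r0<-Add1 // r0:Add1,r1:7,r2:Mul2,r3:6,r4:2,r5:3
cycle 4: issue ADD r1<-Add2 // r0:Add1,r1:Add2,r2:Mul2,r3:6,r4:2,r5:3
cycle 5: CDB Add1=5; issue ADD r2<-Add1 // r0:5,r1:Add2,r2:Add1,r3:6,r4:2,r5:3
cycle 6: CDB Add2=9; stall // r0:5,r1:9,r2:Add1,r3:6,r4:2,r5:3
cycle 7: CDB Add1=7; stall // r0:5,r1:9,r2:7,r3:6,r4:2,r5:3
cycle 8: CDB Mul1=42; issue MUL r1<-Mul1 // r0:5,r1:Mul1,r2:7,r3:6,r4:2,r5:3
cycle 9: CDB Mul2=21; issue SUB r4<-Add1 // r0:5,r1:Mul1,r2:7,r3:6,r4:Add1,r5:3
cycle 10: issue SUB r0<-Add2 // r0:Add2,r1:Mul1,r2:7,r3:6,r4:Add1,r5:3
cycle 11: CDB Add1=-2; issue MUL r5<-Mul2 // r0:Add2,r1:Mul1,r2:7,r3:6,r4:-2,r5:Mul2
cycle 12: - // r0:Add2,r1:Mul1,r2:7,r3:6,r4:-2,r5:Mul2
cycle 13: CDB Mul1=15 // r0:Add2,r1:15,r2:7,r3:6,r4:-2,r5:Mul2
cycle 14: - // r0:Add2,r1:15,r2:7,r3:6,r4:-2,r5:Mul2
cycle 15: CDB Add2=12 // r0:12,r1:15,r2:7,r3:6,r4:-2,r5:Mul2
cycle 16: CDB Mul2=49 // r0:12,r1:15,r2:7,r3:6,r4:-2,r5:49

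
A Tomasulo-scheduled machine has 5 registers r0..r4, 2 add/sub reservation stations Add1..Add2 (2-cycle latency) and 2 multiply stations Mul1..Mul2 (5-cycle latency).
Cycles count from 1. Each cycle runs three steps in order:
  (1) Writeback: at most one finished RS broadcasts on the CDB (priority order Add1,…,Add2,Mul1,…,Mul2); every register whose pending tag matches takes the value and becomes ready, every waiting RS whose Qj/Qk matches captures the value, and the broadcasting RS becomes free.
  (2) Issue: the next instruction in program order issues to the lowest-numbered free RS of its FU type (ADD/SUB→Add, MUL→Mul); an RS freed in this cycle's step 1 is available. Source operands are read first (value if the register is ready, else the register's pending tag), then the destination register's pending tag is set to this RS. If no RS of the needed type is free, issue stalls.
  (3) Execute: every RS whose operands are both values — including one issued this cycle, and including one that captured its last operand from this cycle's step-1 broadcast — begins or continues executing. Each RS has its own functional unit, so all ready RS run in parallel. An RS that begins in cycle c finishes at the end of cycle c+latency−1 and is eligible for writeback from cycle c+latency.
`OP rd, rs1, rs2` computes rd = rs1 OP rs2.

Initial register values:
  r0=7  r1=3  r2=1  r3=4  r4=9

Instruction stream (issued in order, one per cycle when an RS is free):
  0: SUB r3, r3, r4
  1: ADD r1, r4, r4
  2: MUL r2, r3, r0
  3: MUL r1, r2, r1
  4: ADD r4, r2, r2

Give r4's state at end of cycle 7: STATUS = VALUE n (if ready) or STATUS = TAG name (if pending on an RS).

STATUS = TAG Add1

cycle 1: issue SUB r3<-Add1 // r0:7,r1:3,r2:1,r3:Add1,r4:9
cycle 2: issue ADD r1<-Add2 // r0:7,r1:Add2,r2:1,r3:Add1,r4:9
cycle 3: CDB Add1=-5; issue MUL r2<-Mul1 // r0:7,r1:Add2,r2:Mul1,r3:-5,r4:9
cycle 4: CDB Add2=18; issue MUL r1<-Mul2 // r0:7,r1:Mul2,r2:Mul1,r3:-5,r4:9
cycle 5: issue ADD r4<-Add1 // r0:7,r1:Mul2,r2:Mul1,r3:-5,r4:Add1
cycle 6: - // r0:7,r1:Mul2,r2:Mul1,r3:-5,r4:Add1
cycle 7: - // r0:7,r1:Mul2,r2:Mul1,r3:-5,r4:Add1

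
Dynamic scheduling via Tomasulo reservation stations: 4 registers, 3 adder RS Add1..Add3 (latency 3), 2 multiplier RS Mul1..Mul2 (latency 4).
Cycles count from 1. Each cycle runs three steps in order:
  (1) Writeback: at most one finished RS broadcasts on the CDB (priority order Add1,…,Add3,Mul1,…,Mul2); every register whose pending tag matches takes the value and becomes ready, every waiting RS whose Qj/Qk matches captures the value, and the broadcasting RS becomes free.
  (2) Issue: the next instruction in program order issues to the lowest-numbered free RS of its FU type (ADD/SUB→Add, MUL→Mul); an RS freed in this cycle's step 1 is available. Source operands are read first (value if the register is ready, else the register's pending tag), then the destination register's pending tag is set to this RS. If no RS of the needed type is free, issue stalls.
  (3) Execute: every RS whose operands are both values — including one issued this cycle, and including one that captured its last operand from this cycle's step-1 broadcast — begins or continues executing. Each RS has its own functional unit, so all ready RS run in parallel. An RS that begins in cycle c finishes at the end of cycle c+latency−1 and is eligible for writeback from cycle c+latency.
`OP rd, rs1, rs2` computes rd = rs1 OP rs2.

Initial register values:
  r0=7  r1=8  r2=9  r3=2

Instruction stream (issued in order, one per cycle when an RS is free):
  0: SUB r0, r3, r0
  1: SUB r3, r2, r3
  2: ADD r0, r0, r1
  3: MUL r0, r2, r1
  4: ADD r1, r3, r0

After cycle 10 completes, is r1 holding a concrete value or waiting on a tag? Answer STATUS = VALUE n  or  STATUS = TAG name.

STATUS = TAG Add1

cycle 1: issue SUB r0<-Add1 // r0:Add1,r1:8,r2:9,r3:2
cycle 2: issue SUB r3<-Add2 // r0:Add1,r1:8,r2:9,r3:Add2
cycle 3: issue ADD r0<-Add3 // r0:Add3,r1:8,r2:9,r3:Add2
cycle 4: CDB Add1=-5; issue MUL r0<-Mul1 // r0:Mul1,r1:8,r2:9,r3:Add2
cycle 5: CDB Add2=7; issue ADD r1<-Add1 // r0:Mul1,r1:Add1,r2:9,r3:7
cycle 6: - // r0:Mul1,r1:Add1,r2:9,r3:7
cycle 7: CDB Add3=3 // r0:Mul1,r1:Add1,r2:9,r3:7
cycle 8: CDB Mul1=72 // r0:72,r1:Add1,r2:9,r3:7
cycle 9: - // r0:72,r1:Add1,r2:9,r3:7
cycle 10: - // r0:72,r1:Add1,r2:9,r3:7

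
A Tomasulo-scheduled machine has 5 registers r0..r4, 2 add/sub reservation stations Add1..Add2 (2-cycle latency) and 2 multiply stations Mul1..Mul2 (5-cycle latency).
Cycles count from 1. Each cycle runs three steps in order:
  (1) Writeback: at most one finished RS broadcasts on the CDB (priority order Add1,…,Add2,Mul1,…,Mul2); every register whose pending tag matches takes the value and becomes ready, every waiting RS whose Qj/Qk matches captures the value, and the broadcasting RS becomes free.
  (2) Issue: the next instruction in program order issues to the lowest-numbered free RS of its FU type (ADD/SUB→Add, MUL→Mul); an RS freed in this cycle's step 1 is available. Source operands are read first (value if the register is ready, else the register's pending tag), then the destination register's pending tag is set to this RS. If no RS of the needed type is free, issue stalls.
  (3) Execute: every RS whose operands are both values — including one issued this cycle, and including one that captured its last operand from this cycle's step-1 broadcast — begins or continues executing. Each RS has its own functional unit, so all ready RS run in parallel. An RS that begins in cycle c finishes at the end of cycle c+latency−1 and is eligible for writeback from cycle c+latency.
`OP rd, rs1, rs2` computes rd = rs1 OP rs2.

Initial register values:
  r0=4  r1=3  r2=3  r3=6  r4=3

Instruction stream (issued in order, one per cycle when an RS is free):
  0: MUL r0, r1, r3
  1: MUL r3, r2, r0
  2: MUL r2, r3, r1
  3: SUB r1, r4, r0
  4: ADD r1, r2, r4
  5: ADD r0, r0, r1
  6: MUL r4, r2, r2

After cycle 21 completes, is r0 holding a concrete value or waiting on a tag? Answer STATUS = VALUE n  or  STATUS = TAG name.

c1: issue MUL r0<-Mul1 | r0:Mul1,r1:3,r2:3,r3:6,r4:3
c2: issue MUL r3<-Mul2 | r0:Mul1,r1:3,r2:3,r3:Mul2,r4:3
c3: stall | r0:Mul1,r1:3,r2:3,r3:Mul2,r4:3
c4: stall | r0:Mul1,r1:3,r2:3,r3:Mul2,r4:3
c5: stall | r0:Mul1,r1:3,r2:3,r3:Mul2,r4:3
c6: CDB Mul1=18; issue MUL r2<-Mul1 | r0:18,r1:3,r2:Mul1,r3:Mul2,r4:3
c7: issue SUB r1<-Add1 | r0:18,r1:Add1,r2:Mul1,r3:Mul2,r4:3
c8: issue ADD r1<-Add2 | r0:18,r1:Add2,r2:Mul1,r3:Mul2,r4:3
c9: CDB Add1=-15; issue ADD r0<-Add1 | r0:Add1,r1:Add2,r2:Mul1,r3:Mul2,r4:3
c10: stall | r0:Add1,r1:Add2,r2:Mul1,r3:Mul2,r4:3
c11: CDB Mul2=54; issue MUL r4<-Mul2 | r0:Add1,r1:Add2,r2:Mul1,r3:54,r4:Mul2
c12: - | r0:Add1,r1:Add2,r2:Mul1,r3:54,r4:Mul2
c13: - | r0:Add1,r1:Add2,r2:Mul1,r3:54,r4:Mul2
c14: - | r0:Add1,r1:Add2,r2:Mul1,r3:54,r4:Mul2
c15: - | r0:Add1,r1:Add2,r2:Mul1,r3:54,r4:Mul2
c16: CDB Mul1=162 | r0:Add1,r1:Add2,r2:162,r3:54,r4:Mul2
c17: - | r0:Add1,r1:Add2,r2:162,r3:54,r4:Mul2
c18: CDB Add2=165 | r0:Add1,r1:165,r2:162,r3:54,r4:Mul2
c19: - | r0:Add1,r1:165,r2:162,r3:54,r4:Mul2
c20: CDB Add1=183 | r0:183,r1:165,r2:162,r3:54,r4:Mul2
c21: CDB Mul2=26244 | r0:183,r1:165,r2:162,r3:54,r4:26244

STATUS = VALUE 183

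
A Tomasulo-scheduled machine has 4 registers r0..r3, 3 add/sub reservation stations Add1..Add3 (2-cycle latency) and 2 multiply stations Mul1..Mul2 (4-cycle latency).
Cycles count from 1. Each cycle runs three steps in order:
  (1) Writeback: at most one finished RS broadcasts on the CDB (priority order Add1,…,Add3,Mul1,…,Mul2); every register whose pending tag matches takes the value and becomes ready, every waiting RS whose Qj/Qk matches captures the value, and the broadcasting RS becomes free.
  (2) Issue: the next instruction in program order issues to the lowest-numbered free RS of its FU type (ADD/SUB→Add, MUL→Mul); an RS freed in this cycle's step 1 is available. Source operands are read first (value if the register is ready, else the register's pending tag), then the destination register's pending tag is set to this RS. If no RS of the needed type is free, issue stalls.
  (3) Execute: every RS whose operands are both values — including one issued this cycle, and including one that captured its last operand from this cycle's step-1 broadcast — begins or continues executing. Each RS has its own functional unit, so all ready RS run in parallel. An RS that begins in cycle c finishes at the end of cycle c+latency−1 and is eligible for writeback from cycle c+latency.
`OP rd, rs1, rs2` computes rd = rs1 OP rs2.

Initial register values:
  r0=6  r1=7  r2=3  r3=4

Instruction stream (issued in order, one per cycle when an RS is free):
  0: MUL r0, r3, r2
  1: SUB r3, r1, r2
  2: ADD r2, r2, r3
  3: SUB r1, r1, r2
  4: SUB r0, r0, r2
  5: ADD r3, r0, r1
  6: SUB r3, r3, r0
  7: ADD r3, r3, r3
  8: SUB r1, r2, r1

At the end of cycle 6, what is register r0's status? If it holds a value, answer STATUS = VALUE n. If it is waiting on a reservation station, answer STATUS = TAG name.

STATUS = TAG Add3

  c1: issue MUL r0<-Mul1  regs: r0:Mul1,r1:7,r2:3,r3:4
  c2: issue SUB r3<-Add1  regs: r0:Mul1,r1:7,r2:3,r3:Add1
  c3: issue ADD r2<-Add2  regs: r0:Mul1,r1:7,r2:Add2,r3:Add1
  c4: CDB Add1=4; issue SUB r1<-Add1  regs: r0:Mul1,r1:Add1,r2:Add2,r3:4
  c5: CDB Mul1=12; issue SUB r0<-Add3  regs: r0:Add3,r1:Add1,r2:Add2,r3:4
  c6: CDB Add2=7; issue ADD r3<-Add2  regs: r0:Add3,r1:Add1,r2:7,r3:Add2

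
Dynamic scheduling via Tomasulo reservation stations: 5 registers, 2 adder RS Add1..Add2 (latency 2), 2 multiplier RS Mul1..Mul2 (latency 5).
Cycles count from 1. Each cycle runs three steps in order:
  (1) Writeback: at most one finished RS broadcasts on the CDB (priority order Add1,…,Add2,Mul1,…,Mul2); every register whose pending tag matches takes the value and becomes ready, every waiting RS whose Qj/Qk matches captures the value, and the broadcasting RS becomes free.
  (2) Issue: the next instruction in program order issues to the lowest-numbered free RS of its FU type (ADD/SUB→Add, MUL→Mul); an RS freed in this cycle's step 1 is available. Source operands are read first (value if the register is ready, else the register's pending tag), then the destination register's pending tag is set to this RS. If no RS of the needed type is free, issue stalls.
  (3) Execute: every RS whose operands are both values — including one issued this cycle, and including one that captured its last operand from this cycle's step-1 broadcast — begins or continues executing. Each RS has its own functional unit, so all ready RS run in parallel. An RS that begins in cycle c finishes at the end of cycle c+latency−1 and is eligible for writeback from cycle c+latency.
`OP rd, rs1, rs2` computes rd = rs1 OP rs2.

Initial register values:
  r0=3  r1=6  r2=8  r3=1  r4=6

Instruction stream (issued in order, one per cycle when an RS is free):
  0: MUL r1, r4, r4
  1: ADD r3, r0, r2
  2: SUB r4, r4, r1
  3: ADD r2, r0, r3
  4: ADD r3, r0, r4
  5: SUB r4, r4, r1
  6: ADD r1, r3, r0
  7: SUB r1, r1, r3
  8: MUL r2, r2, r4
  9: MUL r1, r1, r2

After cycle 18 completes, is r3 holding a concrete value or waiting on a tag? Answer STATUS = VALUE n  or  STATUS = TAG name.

STATUS = VALUE -27

cycle 1: issue MUL r1<-Mul1 // r0:3,r1:Mul1,r2:8,r3:1,r4:6
cycle 2: issue ADD r3<-Add1 // r0:3,r1:Mul1,r2:8,r3:Add1,r4:6
cycle 3: issue SUB r4<-Add2 // r0:3,r1:Mul1,r2:8,r3:Add1,r4:Add2
cycle 4: CDB Add1=11; issue ADD r2<-Add1 // r0:3,r1:Mul1,r2:Add1,r3:11,r4:Add2
cycle 5: stall // r0:3,r1:Mul1,r2:Add1,r3:11,r4:Add2
cycle 6: CDB Add1=14; issue ADD r3<-Add1 // r0:3,r1:Mul1,r2:14,r3:Add1,r4:Add2
cycle 7: CDB Mul1=36; stall // r0:3,r1:36,r2:14,r3:Add1,r4:Add2
cycle 8: stall // r0:3,r1:36,r2:14,r3:Add1,r4:Add2
cycle 9: CDB Add2=-30; issue SUB r4<-Add2 // r0:3,r1:36,r2:14,r3:Add1,r4:Add2
cycle 10: stall // r0:3,r1:36,r2:14,r3:Add1,r4:Add2
cycle 11: CDB Add1=-27; issue ADD r1<-Add1 // r0:3,r1:Add1,r2:14,r3:-27,r4:Add2
cycle 12: CDB Add2=-66; issue SUB r1<-Add2 // r0:3,r1:Add2,r2:14,r3:-27,r4:-66
cycle 13: CDB Add1=-24; issue MUL r2<-Mul1 // r0:3,r1:Add2,r2:Mul1,r3:-27,r4:-66
cycle 14: issue MUL r1<-Mul2 // r0:3,r1:Mul2,r2:Mul1,r3:-27,r4:-66
cycle 15: CDB Add2=3 // r0:3,r1:Mul2,r2:Mul1,r3:-27,r4:-66
cycle 16: - // r0:3,r1:Mul2,r2:Mul1,r3:-27,r4:-66
cycle 17: - // r0:3,r1:Mul2,r2:Mul1,r3:-27,r4:-66
cycle 18: CDB Mul1=-924 // r0:3,r1:Mul2,r2:-924,r3:-27,r4:-66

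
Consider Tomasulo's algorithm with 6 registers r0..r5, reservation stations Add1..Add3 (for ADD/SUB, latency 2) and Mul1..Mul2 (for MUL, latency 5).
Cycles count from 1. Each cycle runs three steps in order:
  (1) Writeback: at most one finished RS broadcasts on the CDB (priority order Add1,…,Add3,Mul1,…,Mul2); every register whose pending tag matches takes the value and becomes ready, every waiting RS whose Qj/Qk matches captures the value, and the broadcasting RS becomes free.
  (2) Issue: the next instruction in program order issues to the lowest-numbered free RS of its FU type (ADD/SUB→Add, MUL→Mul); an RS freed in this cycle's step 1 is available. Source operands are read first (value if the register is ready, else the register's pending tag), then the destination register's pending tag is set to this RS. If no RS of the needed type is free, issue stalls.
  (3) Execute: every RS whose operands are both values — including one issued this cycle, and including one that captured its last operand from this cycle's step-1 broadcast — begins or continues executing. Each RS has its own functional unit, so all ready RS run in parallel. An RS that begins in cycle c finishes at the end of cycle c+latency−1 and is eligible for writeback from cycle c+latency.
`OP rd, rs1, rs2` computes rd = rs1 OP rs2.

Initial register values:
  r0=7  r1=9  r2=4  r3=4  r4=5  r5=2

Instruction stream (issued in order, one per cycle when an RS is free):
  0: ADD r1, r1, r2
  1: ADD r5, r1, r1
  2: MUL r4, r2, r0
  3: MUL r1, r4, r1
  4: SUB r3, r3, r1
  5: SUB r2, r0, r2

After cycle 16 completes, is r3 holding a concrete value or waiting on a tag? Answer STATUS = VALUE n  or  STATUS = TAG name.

STATUS = VALUE -360

cycle 1: issue ADD r1<-Add1 // r0:7,r1:Add1,r2:4,r3:4,r4:5,r5:2
cycle 2: issue ADD r5<-Add2 // r0:7,r1:Add1,r2:4,r3:4,r4:5,r5:Add2
cycle 3: CDB Add1=13; issue MUL r4<-Mul1 // r0:7,r1:13,r2:4,r3:4,r4:Mul1,r5:Add2
cycle 4: issue MUL r1<-Mul2 // r0:7,r1:Mul2,r2:4,r3:4,r4:Mul1,r5:Add2
cycle 5: CDB Add2=26; issue SUB r3<-Add1 // r0:7,r1:Mul2,r2:4,r3:Add1,r4:Mul1,r5:26
cycle 6: issue SUB r2<-Add2 // r0:7,r1:Mul2,r2:Add2,r3:Add1,r4:Mul1,r5:26
cycle 7: - // r0:7,r1:Mul2,r2:Add2,r3:Add1,r4:Mul1,r5:26
cycle 8: CDB Add2=3 // r0:7,r1:Mul2,r2:3,r3:Add1,r4:Mul1,r5:26
cycle 9: CDB Mul1=28 // r0:7,r1:Mul2,r2:3,r3:Add1,r4:28,r5:26
cycle 10: - // r0:7,r1:Mul2,r2:3,r3:Add1,r4:28,r5:26
cycle 11: - // r0:7,r1:Mul2,r2:3,r3:Add1,r4:28,r5:26
cycle 12: - // r0:7,r1:Mul2,r2:3,r3:Add1,r4:28,r5:26
cycle 13: - // r0:7,r1:Mul2,r2:3,r3:Add1,r4:28,r5:26
cycle 14: CDB Mul2=364 // r0:7,r1:364,r2:3,r3:Add1,r4:28,r5:26
cycle 15: - // r0:7,r1:364,r2:3,r3:Add1,r4:28,r5:26
cycle 16: CDB Add1=-360 // r0:7,r1:364,r2:3,r3:-360,r4:28,r5:26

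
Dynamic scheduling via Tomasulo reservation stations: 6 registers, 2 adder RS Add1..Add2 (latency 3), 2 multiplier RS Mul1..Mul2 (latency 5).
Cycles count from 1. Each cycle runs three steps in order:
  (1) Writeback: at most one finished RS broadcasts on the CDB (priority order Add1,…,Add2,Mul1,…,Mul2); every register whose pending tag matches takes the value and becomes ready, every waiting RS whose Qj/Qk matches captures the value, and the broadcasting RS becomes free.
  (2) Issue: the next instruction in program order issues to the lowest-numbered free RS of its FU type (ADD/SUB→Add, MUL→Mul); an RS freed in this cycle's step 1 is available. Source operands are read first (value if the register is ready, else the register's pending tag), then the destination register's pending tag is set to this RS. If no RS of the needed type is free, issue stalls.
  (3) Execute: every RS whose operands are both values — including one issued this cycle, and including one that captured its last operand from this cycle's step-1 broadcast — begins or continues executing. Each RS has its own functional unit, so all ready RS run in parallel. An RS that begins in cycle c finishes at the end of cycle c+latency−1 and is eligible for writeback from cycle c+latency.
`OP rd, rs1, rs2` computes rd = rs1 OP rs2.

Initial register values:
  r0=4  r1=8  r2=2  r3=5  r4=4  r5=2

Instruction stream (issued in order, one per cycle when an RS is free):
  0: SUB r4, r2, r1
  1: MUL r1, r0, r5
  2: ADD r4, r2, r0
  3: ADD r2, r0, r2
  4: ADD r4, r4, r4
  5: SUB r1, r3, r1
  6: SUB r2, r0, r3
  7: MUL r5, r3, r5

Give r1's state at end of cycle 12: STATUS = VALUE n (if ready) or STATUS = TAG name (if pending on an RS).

STATUS = VALUE -3

  c1: issue SUB r4<-Add1  regs: r0:4,r1:8,r2:2,r3:5,r4:Add1,r5:2
  c2: issue MUL r1<-Mul1  regs: r0:4,r1:Mul1,r2:2,r3:5,r4:Add1,r5:2
  c3: issue ADD r4<-Add2  regs: r0:4,r1:Mul1,r2:2,r3:5,r4:Add2,r5:2
  c4: CDB Add1=-6; issue ADD r2<-Add1  regs: r0:4,r1:Mul1,r2:Add1,r3:5,r4:Add2,r5:2
  c5: stall  regs: r0:4,r1:Mul1,r2:Add1,r3:5,r4:Add2,r5:2
  c6: CDB Add2=6; issue ADD r4<-Add2  regs: r0:4,r1:Mul1,r2:Add1,r3:5,r4:Add2,r5:2
  c7: CDB Add1=6; issue SUB r1<-Add1  regs: r0:4,r1:Add1,r2:6,r3:5,r4:Add2,r5:2
  c8: CDB Mul1=8; stall  regs: r0:4,r1:Add1,r2:6,r3:5,r4:Add2,r5:2
  c9: CDB Add2=12; issue SUB r2<-Add2  regs: r0:4,r1:Add1,r2:Add2,r3:5,r4:12,r5:2
  c10: issue MUL r5<-Mul1  regs: r0:4,r1:Add1,r2:Add2,r3:5,r4:12,r5:Mul1
  c11: CDB Add1=-3  regs: r0:4,r1:-3,r2:Add2,r3:5,r4:12,r5:Mul1
  c12: CDB Add2=-1  regs: r0:4,r1:-3,r2:-1,r3:5,r4:12,r5:Mul1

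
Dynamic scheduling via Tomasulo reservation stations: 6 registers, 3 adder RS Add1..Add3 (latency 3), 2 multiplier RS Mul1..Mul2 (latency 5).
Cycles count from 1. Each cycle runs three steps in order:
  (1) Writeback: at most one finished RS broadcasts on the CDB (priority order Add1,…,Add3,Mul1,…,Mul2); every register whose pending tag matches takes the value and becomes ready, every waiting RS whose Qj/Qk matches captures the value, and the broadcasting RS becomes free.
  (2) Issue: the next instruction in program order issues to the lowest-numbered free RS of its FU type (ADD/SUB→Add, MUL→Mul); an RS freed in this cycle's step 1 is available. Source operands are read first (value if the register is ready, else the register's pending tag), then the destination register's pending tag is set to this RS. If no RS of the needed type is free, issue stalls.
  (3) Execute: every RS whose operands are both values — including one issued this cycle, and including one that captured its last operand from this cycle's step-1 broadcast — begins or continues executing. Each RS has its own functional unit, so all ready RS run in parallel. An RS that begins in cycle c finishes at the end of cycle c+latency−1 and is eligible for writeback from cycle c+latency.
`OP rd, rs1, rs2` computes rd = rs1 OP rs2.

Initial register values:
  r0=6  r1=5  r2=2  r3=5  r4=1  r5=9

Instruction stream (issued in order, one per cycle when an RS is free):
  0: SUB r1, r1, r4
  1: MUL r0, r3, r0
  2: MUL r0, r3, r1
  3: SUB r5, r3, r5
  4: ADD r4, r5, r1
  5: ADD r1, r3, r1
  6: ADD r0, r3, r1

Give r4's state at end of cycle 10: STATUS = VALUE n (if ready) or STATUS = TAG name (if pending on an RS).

STATUS = VALUE 0

cycle 1: issue SUB r1<-Add1 // r0:6,r1:Add1,r2:2,r3:5,r4:1,r5:9
cycle 2: issue MUL r0<-Mul1 // r0:Mul1,r1:Add1,r2:2,r3:5,r4:1,r5:9
cycle 3: issue MUL r0<-Mul2 // r0:Mul2,r1:Add1,r2:2,r3:5,r4:1,r5:9
cycle 4: CDB Add1=4; issue SUB r5<-Add1 // r0:Mul2,r1:4,r2:2,r3:5,r4:1,r5:Add1
cycle 5: issue ADD r4<-Add2 // r0:Mul2,r1:4,r2:2,r3:5,r4:Add2,r5:Add1
cycle 6: issue ADD r1<-Add3 // r0:Mul2,r1:Add3,r2:2,r3:5,r4:Add2,r5:Add1
cycle 7: CDB Add1=-4; issue ADD r0<-Add1 // r0:Add1,r1:Add3,r2:2,r3:5,r4:Add2,r5:-4
cycle 8: CDB Mul1=30 // r0:Add1,r1:Add3,r2:2,r3:5,r4:Add2,r5:-4
cycle 9: CDB Add3=9 // r0:Add1,r1:9,r2:2,r3:5,r4:Add2,r5:-4
cycle 10: CDB Add2=0 // r0:Add1,r1:9,r2:2,r3:5,r4:0,r5:-4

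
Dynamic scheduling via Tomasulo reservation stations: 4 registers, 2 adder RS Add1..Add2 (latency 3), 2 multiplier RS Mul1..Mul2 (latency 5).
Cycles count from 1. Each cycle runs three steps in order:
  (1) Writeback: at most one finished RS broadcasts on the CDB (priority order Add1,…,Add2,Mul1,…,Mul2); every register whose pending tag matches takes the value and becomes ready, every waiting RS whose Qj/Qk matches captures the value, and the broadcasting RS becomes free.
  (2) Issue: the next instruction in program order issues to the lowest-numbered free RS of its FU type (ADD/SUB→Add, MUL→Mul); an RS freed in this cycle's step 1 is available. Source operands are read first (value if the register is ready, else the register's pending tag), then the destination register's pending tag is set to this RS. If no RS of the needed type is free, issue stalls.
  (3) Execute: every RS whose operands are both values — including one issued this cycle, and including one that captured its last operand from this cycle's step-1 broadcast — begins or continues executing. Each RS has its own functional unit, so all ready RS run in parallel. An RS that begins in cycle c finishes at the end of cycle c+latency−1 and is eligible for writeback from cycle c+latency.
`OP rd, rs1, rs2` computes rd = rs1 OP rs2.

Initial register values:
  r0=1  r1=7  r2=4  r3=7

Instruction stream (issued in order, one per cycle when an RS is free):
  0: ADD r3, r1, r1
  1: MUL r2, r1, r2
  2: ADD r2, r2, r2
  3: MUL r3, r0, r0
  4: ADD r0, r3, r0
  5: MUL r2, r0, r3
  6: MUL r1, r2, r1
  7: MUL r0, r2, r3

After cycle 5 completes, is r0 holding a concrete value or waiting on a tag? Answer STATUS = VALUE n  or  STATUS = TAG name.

c1: issue ADD r3<-Add1 | r0:1,r1:7,r2:4,r3:Add1
c2: issue MUL r2<-Mul1 | r0:1,r1:7,r2:Mul1,r3:Add1
c3: issue ADD r2<-Add2 | r0:1,r1:7,r2:Add2,r3:Add1
c4: CDB Add1=14; issue MUL r3<-Mul2 | r0:1,r1:7,r2:Add2,r3:Mul2
c5: issue ADD r0<-Add1 | r0:Add1,r1:7,r2:Add2,r3:Mul2

STATUS = TAG Add1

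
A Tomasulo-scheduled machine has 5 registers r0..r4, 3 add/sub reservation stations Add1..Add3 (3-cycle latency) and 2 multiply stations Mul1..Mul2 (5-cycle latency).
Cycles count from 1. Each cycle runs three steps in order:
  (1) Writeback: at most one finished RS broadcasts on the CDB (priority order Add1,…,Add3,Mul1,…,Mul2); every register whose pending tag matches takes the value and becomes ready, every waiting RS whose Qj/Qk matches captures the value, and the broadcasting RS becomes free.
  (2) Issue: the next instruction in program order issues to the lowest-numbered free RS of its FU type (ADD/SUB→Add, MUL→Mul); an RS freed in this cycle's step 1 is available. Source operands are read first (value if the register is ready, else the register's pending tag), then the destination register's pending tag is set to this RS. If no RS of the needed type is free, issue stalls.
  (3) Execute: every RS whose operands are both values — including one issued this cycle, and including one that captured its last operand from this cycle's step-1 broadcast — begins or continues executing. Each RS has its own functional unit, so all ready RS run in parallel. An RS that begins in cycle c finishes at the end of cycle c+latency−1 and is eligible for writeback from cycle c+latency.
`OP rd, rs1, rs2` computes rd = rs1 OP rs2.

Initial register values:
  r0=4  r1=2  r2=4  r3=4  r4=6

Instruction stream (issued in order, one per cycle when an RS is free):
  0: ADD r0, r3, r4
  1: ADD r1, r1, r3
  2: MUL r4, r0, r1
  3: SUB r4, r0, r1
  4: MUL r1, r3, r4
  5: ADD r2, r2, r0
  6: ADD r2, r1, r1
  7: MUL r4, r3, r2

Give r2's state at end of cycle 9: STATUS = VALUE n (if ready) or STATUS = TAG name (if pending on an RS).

STATUS = TAG Add3

  c1: issue ADD r0<-Add1  regs: r0:Add1,r1:2,r2:4,r3:4,r4:6
  c2: issue ADD r1<-Add2  regs: r0:Add1,r1:Add2,r2:4,r3:4,r4:6
  c3: issue MUL r4<-Mul1  regs: r0:Add1,r1:Add2,r2:4,r3:4,r4:Mul1
  c4: CDB Add1=10; issue SUB r4<-Add1  regs: r0:10,r1:Add2,r2:4,r3:4,r4:Add1
  c5: CDB Add2=6; issue MUL r1<-Mul2  regs: r0:10,r1:Mul2,r2:4,r3:4,r4:Add1
  c6: issue ADD r2<-Add2  regs: r0:10,r1:Mul2,r2:Add2,r3:4,r4:Add1
  c7: issue ADD r2<-Add3  regs: r0:10,r1:Mul2,r2:Add3,r3:4,r4:Add1
  c8: CDB Add1=4; stall  regs: r0:10,r1:Mul2,r2:Add3,r3:4,r4:4
  c9: CDB Add2=14; stall  regs: r0:10,r1:Mul2,r2:Add3,r3:4,r4:4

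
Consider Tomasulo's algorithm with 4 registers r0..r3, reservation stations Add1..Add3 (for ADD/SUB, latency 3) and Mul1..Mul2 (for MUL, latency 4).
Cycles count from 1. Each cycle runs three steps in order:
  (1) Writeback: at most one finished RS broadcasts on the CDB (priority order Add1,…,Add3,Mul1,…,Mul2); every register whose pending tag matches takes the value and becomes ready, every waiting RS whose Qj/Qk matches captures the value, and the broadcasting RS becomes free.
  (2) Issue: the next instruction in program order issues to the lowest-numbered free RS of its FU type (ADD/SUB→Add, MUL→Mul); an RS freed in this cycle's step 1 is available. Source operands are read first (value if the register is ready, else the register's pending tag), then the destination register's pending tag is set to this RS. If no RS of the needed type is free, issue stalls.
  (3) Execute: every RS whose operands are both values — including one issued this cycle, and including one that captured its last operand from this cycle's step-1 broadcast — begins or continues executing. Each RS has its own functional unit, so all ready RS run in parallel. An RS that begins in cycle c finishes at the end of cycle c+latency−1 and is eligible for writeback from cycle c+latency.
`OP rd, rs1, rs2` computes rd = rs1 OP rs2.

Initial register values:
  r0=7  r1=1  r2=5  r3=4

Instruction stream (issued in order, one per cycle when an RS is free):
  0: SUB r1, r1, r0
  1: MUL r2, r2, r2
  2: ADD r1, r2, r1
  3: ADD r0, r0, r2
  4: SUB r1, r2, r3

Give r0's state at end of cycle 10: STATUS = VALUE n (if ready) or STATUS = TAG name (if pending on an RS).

cycle 1: issue SUB r1<-Add1 // r0:7,r1:Add1,r2:5,r3:4
cycle 2: issue MUL r2<-Mul1 // r0:7,r1:Add1,r2:Mul1,r3:4
cycle 3: issue ADD r1<-Add2 // r0:7,r1:Add2,r2:Mul1,r3:4
cycle 4: CDB Add1=-6; issue ADD r0<-Add1 // r0:Add1,r1:Add2,r2:Mul1,r3:4
cycle 5: issue SUB r1<-Add3 // r0:Add1,r1:Add3,r2:Mul1,r3:4
cycle 6: CDB Mul1=25 // r0:Add1,r1:Add3,r2:25,r3:4
cycle 7: - // r0:Add1,r1:Add3,r2:25,r3:4
cycle 8: - // r0:Add1,r1:Add3,r2:25,r3:4
cycle 9: CDB Add1=32 // r0:32,r1:Add3,r2:25,r3:4
cycle 10: CDB Add2=19 // r0:32,r1:Add3,r2:25,r3:4

STATUS = VALUE 32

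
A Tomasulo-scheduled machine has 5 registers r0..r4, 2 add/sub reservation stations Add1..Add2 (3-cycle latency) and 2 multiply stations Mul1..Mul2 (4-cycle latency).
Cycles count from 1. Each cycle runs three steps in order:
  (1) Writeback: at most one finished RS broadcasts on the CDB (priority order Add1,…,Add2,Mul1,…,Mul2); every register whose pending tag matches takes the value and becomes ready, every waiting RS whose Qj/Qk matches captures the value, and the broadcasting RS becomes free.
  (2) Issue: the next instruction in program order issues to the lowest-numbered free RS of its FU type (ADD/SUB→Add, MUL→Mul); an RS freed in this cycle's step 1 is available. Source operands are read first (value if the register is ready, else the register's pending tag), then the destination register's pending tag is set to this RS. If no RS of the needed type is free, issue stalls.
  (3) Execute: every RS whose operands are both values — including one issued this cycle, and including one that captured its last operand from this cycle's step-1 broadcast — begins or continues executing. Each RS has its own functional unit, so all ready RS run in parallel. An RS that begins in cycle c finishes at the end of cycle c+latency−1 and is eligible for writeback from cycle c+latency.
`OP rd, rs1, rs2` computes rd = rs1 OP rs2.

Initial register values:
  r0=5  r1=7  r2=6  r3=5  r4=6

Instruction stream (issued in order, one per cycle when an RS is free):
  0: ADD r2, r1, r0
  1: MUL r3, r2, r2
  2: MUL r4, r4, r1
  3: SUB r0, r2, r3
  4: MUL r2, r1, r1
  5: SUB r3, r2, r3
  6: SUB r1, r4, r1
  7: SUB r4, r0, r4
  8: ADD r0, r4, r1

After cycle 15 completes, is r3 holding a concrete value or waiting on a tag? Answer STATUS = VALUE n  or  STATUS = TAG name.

  c1: issue ADD r2<-Add1  regs: r0:5,r1:7,r2:Add1,r3:5,r4:6
  c2: issue MUL r3<-Mul1  regs: r0:5,r1:7,r2:Add1,r3:Mul1,r4:6
  c3: issue MUL r4<-Mul2  regs: r0:5,r1:7,r2:Add1,r3:Mul1,r4:Mul2
  c4: CDB Add1=12; issue SUB r0<-Add1  regs: r0:Add1,r1:7,r2:12,r3:Mul1,r4:Mul2
  c5: stall  regs: r0:Add1,r1:7,r2:12,r3:Mul1,r4:Mul2
  c6: stall  regs: r0:Add1,r1:7,r2:12,r3:Mul1,r4:Mul2
  c7: CDB Mul2=42; issue MUL r2<-Mul2  regs: r0:Add1,r1:7,r2:Mul2,r3:Mul1,r4:42
  c8: CDB Mul1=144; issue SUB r3<-Add2  regs: r0:Add1,r1:7,r2:Mul2,r3:Add2,r4:42
  c9: stall  regs: r0:Add1,r1:7,r2:Mul2,r3:Add2,r4:42
  c10: stall  regs: r0:Add1,r1:7,r2:Mul2,r3:Add2,r4:42
  c11: CDB Add1=-132; issue SUB r1<-Add1  regs: r0:-132,r1:Add1,r2:Mul2,r3:Add2,r4:42
  c12: CDB Mul2=49; stall  regs: r0:-132,r1:Add1,r2:49,r3:Add2,r4:42
  c13: stall  regs: r0:-132,r1:Add1,r2:49,r3:Add2,r4:42
  c14: CDB Add1=35; issue SUB r4<-Add1  regs: r0:-132,r1:35,r2:49,r3:Add2,r4:Add1
  c15: CDB Add2=-95; issue ADD r0<-Add2  regs: r0:Add2,r1:35,r2:49,r3:-95,r4:Add1

STATUS = VALUE -95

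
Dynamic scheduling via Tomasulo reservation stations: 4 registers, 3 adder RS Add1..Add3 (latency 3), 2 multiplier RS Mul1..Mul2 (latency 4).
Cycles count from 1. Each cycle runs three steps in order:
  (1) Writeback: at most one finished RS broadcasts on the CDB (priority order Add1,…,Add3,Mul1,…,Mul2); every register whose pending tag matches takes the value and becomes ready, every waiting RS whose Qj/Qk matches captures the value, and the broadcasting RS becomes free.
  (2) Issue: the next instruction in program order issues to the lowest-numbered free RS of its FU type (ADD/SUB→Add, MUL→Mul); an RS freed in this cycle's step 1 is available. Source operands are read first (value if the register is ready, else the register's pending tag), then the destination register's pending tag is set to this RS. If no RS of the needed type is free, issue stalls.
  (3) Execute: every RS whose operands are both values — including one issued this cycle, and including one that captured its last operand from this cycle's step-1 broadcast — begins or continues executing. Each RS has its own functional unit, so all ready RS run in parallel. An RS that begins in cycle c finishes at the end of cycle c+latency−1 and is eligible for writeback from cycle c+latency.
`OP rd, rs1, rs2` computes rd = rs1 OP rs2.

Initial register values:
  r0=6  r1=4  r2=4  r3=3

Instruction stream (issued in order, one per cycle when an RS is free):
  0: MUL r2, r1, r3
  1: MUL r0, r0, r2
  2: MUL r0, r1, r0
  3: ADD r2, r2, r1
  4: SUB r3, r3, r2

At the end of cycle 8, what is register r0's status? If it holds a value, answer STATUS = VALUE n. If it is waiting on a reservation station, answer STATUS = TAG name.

cycle 1: issue MUL r2<-Mul1 // r0:6,r1:4,r2:Mul1,r3:3
cycle 2: issue MUL r0<-Mul2 // r0:Mul2,r1:4,r2:Mul1,r3:3
cycle 3: stall // r0:Mul2,r1:4,r2:Mul1,r3:3
cycle 4: stall // r0:Mul2,r1:4,r2:Mul1,r3:3
cycle 5: CDB Mul1=12; issue MUL r0<-Mul1 // r0:Mul1,r1:4,r2:12,r3:3
cycle 6: issue ADD r2<-Add1 // r0:Mul1,r1:4,r2:Add1,r3:3
cycle 7: issue SUB r3<-Add2 // r0:Mul1,r1:4,r2:Add1,r3:Add2
cycle 8: - // r0:Mul1,r1:4,r2:Add1,r3:Add2

STATUS = TAG Mul1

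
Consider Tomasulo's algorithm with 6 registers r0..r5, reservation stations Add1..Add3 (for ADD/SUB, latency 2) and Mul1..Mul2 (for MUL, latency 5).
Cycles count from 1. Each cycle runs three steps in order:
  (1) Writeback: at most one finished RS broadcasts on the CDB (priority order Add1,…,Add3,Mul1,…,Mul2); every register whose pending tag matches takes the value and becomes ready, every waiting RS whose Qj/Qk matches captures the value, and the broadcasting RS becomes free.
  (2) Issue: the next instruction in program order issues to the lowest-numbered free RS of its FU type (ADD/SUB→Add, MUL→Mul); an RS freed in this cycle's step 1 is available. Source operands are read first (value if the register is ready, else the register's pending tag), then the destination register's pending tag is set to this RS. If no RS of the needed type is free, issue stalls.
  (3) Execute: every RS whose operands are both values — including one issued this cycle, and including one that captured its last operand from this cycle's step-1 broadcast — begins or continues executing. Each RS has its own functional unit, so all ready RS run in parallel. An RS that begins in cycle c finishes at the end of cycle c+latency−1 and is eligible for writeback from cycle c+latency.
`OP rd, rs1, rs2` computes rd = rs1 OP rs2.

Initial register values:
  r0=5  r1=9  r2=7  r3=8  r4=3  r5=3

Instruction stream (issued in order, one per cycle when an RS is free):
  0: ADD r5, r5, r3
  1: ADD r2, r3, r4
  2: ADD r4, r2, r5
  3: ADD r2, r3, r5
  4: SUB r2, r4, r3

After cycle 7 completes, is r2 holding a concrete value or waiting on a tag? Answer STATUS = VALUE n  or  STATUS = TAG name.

cycle 1: issue ADD r5<-Add1 // r0:5,r1:9,r2:7,r3:8,r4:3,r5:Add1
cycle 2: issue ADD r2<-Add2 // r0:5,r1:9,r2:Add2,r3:8,r4:3,r5:Add1
cycle 3: CDB Add1=11; issue ADD r4<-Add1 // r0:5,r1:9,r2:Add2,r3:8,r4:Add1,r5:11
cycle 4: CDB Add2=11; issue ADD r2<-Add2 // r0:5,r1:9,r2:Add2,r3:8,r4:Add1,r5:11
cycle 5: issue SUB r2<-Add3 // r0:5,r1:9,r2:Add3,r3:8,r4:Add1,r5:11
cycle 6: CDB Add1=22 // r0:5,r1:9,r2:Add3,r3:8,r4:22,r5:11
cycle 7: CDB Add2=19 // r0:5,r1:9,r2:Add3,r3:8,r4:22,r5:11

STATUS = TAG Add3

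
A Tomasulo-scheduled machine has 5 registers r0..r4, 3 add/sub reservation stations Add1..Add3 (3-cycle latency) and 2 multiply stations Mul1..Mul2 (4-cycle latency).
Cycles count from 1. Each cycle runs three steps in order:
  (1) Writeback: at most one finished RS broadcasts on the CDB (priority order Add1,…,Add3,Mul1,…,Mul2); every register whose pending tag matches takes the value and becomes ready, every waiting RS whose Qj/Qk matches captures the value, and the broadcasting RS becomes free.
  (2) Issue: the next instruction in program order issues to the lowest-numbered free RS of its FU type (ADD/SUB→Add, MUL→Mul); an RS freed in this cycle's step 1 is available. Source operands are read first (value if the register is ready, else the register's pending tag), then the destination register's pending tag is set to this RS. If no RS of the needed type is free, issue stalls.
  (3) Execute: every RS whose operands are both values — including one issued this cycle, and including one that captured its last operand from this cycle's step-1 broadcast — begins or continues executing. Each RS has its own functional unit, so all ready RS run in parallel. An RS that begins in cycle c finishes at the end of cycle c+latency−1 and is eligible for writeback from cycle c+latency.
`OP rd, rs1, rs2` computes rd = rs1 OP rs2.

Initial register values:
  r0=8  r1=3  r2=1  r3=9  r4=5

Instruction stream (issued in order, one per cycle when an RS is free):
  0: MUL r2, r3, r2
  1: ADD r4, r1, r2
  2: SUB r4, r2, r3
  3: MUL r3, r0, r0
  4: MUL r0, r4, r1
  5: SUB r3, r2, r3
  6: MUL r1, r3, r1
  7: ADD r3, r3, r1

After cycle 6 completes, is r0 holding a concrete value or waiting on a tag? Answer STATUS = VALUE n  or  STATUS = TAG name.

STATUS = TAG Mul1

  c1: issue MUL r2<-Mul1  regs: r0:8,r1:3,r2:Mul1,r3:9,r4:5
  c2: issue ADD r4<-Add1  regs: r0:8,r1:3,r2:Mul1,r3:9,r4:Add1
  c3: issue SUB r4<-Add2  regs: r0:8,r1:3,r2:Mul1,r3:9,r4:Add2
  c4: issue MUL r3<-Mul2  regs: r0:8,r1:3,r2:Mul1,r3:Mul2,r4:Add2
  c5: CDB Mul1=9; issue MUL r0<-Mul1  regs: r0:Mul1,r1:3,r2:9,r3:Mul2,r4:Add2
  c6: issue SUB r3<-Add3  regs: r0:Mul1,r1:3,r2:9,r3:Add3,r4:Add2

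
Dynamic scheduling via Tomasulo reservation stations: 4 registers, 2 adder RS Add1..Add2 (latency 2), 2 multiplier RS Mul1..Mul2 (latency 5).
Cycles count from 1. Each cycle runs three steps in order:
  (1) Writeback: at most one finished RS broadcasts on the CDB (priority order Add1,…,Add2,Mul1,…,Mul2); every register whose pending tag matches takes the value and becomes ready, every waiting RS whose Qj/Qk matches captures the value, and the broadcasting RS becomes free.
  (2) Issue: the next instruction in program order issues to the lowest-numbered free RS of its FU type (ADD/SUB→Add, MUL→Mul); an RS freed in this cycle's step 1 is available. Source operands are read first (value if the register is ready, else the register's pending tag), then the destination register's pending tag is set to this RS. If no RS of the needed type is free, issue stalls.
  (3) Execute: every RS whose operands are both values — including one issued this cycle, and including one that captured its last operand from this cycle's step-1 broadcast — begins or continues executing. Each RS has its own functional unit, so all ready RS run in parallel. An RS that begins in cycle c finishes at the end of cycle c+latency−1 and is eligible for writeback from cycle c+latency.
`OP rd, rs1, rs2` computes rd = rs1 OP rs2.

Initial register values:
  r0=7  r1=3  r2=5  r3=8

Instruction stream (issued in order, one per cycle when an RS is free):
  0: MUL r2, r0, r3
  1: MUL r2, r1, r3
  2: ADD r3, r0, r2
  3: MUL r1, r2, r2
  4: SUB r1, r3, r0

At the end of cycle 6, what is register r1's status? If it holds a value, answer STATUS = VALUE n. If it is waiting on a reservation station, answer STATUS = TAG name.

STATUS = TAG Mul1

  c1: issue MUL r2<-Mul1  regs: r0:7,r1:3,r2:Mul1,r3:8
  c2: issue MUL r2<-Mul2  regs: r0:7,r1:3,r2:Mul2,r3:8
  c3: issue ADD r3<-Add1  regs: r0:7,r1:3,r2:Mul2,r3:Add1
  c4: stall  regs: r0:7,r1:3,r2:Mul2,r3:Add1
  c5: stall  regs: r0:7,r1:3,r2:Mul2,r3:Add1
  c6: CDB Mul1=56; issue MUL r1<-Mul1  regs: r0:7,r1:Mul1,r2:Mul2,r3:Add1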